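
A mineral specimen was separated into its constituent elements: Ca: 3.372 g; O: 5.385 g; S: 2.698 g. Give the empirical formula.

n(Ca) = 3.372/40.08 = 0.08413, n(O) = 5.385/16.00 = 0.3366, n(S) = 2.698/32.07 = 0.08413
Smallest is S at 0.08413 mol; normalising gives Ca 1.000, O 4.001, S 1.000
≈ 1:4:1 → CaO4S

CaO4S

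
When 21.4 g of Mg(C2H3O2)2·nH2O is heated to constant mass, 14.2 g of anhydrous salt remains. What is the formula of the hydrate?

Mass of water lost = 21.4 − 14.2 = 7.2 g → 7.2 / 18.02 = 0.3996 mol H2O
Molar mass of Mg(C2H3O2)2 = 142.40 g/mol → mol Mg(C2H3O2)2 = 14.2 / 142.40 = 0.09972
n = 0.3996 / 0.09972 = 4.01 ≈ 4 → Mg(C2H3O2)2·4H2O

Mg(C2H3O2)2·4H2O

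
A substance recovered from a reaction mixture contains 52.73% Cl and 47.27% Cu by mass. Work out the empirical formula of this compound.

Cl2Cu

Assume 100 g: 52.73 g Cl, 47.27 g Cu.
Cl: 52.73 g ÷ 35.45 g/mol = 1.487 mol
Cu: 47.27 g ÷ 63.55 g/mol = 0.7438 mol
Smallest is Cu at 0.7438 mol; normalising gives Cl 2.000, Cu 1.000
Ratio ≈ 2:1, so the empirical formula is Cl2Cu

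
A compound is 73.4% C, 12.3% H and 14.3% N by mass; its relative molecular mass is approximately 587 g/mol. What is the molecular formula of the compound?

Assume 100 g: 73.4 g C, 12.3 g H, 14.3 g N.
Moles — C: 73.4 / 12.01 = 6.112 mol; H: 12.3 / 1.008 = 12.2 mol; N: 14.3 / 14.01 = 1.021 mol
Divide by the smallest (1.021 mol N): C 5.988, H 11.955, N 1.000
→ C6H12N
Empirical-formula mass = 98.17 g/mol
n = 587 / 98.17 = 5.98 ≈ 6
Molecular formula = (C6H12N)×6 = C36H72N6

C36H72N6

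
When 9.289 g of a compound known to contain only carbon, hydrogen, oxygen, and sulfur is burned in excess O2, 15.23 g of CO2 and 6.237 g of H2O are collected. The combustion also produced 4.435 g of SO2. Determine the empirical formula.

mol C = 15.23 / 44.01 = 0.3461; mass C = 0.3461 × 12.01 = 4.156 g
mol H = 2 × (6.237 / 18.02) = 0.6922; mass H = 0.6922 × 1.008 = 0.6978 g
mol S = 4.435 / 64.07 = 0.06922; mass S = 2.220 g
mass O = 9.289 − (7.074) = 2.215 g → mol O = 0.1384
Ratios (÷ 0.06922): C 4.999, H 10.000, O 2.000, S 1.000
Ratio ≈ 5:10:2:1, so the empirical formula is C5H10O2S

C5H10O2S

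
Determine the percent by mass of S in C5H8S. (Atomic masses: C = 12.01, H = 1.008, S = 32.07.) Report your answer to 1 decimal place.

32.0%

Molar mass = 5(12.01) + 8(1.008) + 1(32.07) = 100.184 g/mol
Mass of S per mole = 1 × 32.07 = 32.070 g
% S = 32.070 / 100.184 × 100 = 32.0%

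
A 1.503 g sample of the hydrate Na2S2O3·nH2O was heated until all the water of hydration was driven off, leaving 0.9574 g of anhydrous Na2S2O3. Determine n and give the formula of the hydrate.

Mass of water lost = 1.503 − 0.9574 = 0.5456 g → 0.5456 / 18.02 = 0.03028 mol H2O
Molar mass of Na2S2O3 = 158.12 g/mol → mol Na2S2O3 = 0.9574 / 158.12 = 0.006055
n = 0.03028 / 0.006055 = 5.00 ≈ 5 → Na2S2O3·5H2O

Na2S2O3·5H2O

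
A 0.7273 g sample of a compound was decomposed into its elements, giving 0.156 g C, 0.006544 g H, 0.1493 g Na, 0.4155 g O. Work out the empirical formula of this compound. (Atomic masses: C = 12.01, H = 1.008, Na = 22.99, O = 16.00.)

C2HNaO4

Moles — C: 0.156 / 12.01 = 0.01299 mol; H: 0.006544 / 1.008 = 0.006492 mol; Na: 0.1493 / 22.99 = 0.006494 mol; O: 0.4155 / 16.00 = 0.02597 mol
Divide by the smallest (0.006492 mol H): C 2.001, H 1.000, Na 1.000, O 4.000
→ C2HNaO4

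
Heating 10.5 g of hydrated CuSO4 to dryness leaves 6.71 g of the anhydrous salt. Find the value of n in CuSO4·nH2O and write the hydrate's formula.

Mass of water lost = 10.5 − 6.71 = 3.79 g → 3.79 / 18.02 = 0.2103 mol H2O
Molar mass of CuSO4 = 159.62 g/mol → mol CuSO4 = 6.71 / 159.62 = 0.04204
n = 0.2103 / 0.04204 = 5.00 ≈ 5 → CuSO4·5H2O

CuSO4·5H2O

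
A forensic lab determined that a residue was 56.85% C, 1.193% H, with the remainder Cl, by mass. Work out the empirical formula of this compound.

C4HCl

Assume 100 g: 56.85 g C, 1.193 g H, 41.957 g Cl.
C: 56.85 g ÷ 12.01 g/mol = 4.734 mol
H: 1.193 g ÷ 1.008 g/mol = 1.184 mol
Cl: 41.957 g ÷ 35.45 g/mol = 1.184 mol
Divide by the smallest (1.184 mol H): C 4.000, H 1.000, Cl 1.000
≈ 4:1:1 → C4HCl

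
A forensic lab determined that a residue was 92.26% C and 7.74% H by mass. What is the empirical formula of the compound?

CH

Assume 100 g: 92.26 g C, 7.74 g H.
n(C) = 92.26/12.01 = 7.682, n(H) = 7.74/1.008 = 7.679
Divide by the smallest (7.679 mol H): C 1.000, H 1.000
≈ 1:1 → CH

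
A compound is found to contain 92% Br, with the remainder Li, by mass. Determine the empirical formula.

BrLi

Assume 100 g: 92 g Br, 8 g Li.
Moles — Br: 92 / 79.90 = 1.151 mol; Li: 8 / 6.94 = 1.153 mol
Smallest is Br at 1.151 mol; normalising gives Br 1.000, Li 1.001
→ BrLi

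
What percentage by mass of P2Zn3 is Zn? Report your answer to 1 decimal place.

Molar mass = 2(30.97) + 3(65.38) = 258.080 g/mol
Mass of Zn per mole = 3 × 65.38 = 196.140 g
% Zn = 196.140 / 258.080 × 100 = 76.0%

76.0%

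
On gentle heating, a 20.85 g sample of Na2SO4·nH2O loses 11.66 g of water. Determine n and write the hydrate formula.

Na2SO4·10H2O

Mass of anhydrous Na2SO4 = 20.85 − 11.66 = 9.19 g
mol H2O = 11.66 / 18.02 = 0.6471
Molar mass of Na2SO4 = 142.05 g/mol → mol Na2SO4 = 9.19 / 142.05 = 0.0647
n = 0.6471 / 0.0647 = 10.00 ≈ 10 → Na2SO4·10H2O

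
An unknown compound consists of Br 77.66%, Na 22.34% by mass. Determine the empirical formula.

Assume 100 g: 77.66 g Br, 22.34 g Na.
Moles — Br: 77.66 / 79.90 = 0.972 mol; Na: 22.34 / 22.99 = 0.9717 mol
Ratios (÷ 0.9717): Br 1.000, Na 1.000
Ratio ≈ 1:1, so the empirical formula is BrNa

BrNa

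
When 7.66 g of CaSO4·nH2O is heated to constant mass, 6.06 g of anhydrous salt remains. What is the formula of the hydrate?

Mass of water lost = 7.66 − 6.06 = 1.6 g → 1.6 / 18.02 = 0.08879 mol H2O
Molar mass of CaSO4 = 136.15 g/mol → mol CaSO4 = 6.06 / 136.15 = 0.04451
n = 0.08879 / 0.04451 = 1.99 ≈ 2 → CaSO4·2H2O

CaSO4·2H2O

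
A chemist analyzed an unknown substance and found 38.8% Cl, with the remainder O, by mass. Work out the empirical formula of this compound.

Assume 100 g: 38.8 g Cl, 61.2 g O.
n(Cl) = 38.8/35.45 = 1.094, n(O) = 61.2/16.00 = 3.825
Divide by the smallest (1.094 mol Cl): Cl 1.000, O 3.495
×2: Cl 2.00, O 6.99 → Cl2O7

Cl2O7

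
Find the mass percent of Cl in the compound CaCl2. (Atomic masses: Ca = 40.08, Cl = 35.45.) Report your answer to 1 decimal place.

Molar mass = 1(40.08) + 2(35.45) = 110.980 g/mol
Mass of Cl per mole = 2 × 35.45 = 70.900 g
% Cl = 70.900 / 110.980 × 100 = 63.9%

63.9%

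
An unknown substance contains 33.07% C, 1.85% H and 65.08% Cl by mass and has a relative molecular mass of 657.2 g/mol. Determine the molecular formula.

C18H12Cl12

Assume 100 g: 33.07 g C, 1.85 g H, 65.08 g Cl.
n(C) = 33.07/12.01 = 2.754, n(H) = 1.85/1.008 = 1.835, n(Cl) = 65.08/35.45 = 1.836
Ratios (÷ 1.835): C 1.500, H 1.000, Cl 1.000
Multiply by 2: C 3.00, H 2.00, Cl 2.00 → C3H2Cl2
Empirical-formula mass = 108.95 g/mol
n = 657.2 / 108.95 = 6.03 ≈ 6
Molecular formula = (C3H2Cl2)×6 = C18H12Cl12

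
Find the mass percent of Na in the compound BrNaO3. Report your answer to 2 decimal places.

Molar mass = 1(79.90) + 1(22.99) + 3(16.00) = 150.890 g/mol
Mass of Na per mole = 1 × 22.99 = 22.990 g
% Na = 22.990 / 150.890 × 100 = 15.24%

15.24%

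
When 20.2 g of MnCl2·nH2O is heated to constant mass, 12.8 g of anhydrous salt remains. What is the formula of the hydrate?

Mass of water lost = 20.2 − 12.8 = 7.4 g → 7.4 / 18.02 = 0.4107 mol H2O
Molar mass of MnCl2 = 125.84 g/mol → mol MnCl2 = 12.8 / 125.84 = 0.1017
n = 0.4107 / 0.1017 = 4.04 ≈ 4 → MnCl2·4H2O

MnCl2·4H2O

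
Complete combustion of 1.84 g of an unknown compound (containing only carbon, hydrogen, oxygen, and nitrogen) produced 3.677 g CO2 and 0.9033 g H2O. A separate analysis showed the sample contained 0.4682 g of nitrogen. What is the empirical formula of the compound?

mol C = 3.677 / 44.01 = 0.08355; mass C = 0.08355 × 12.01 = 1.003 g
mol H = 2 × (0.9033 / 18.02) = 0.1003; mass H = 0.1003 × 1.008 = 0.1011 g
mol N = 0.4682 / 14.01 = 0.03342
mass O = 1.84 − (1.573) = 0.2673 g → mol O = 0.01671
Divide by the smallest (0.01671 mol O): C 5.001, H 6.001, N 2.000, O 1.000
→ C5H6N2O

C5H6N2O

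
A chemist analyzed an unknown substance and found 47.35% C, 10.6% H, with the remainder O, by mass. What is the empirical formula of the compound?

Assume 100 g: 47.35 g C, 10.6 g H, 42.05 g O.
C: 47.35 g ÷ 12.01 g/mol = 3.943 mol
H: 10.6 g ÷ 1.008 g/mol = 10.52 mol
O: 42.05 g ÷ 16.00 g/mol = 2.628 mol
Divide by the smallest (2.628 mol O): C 1.500, H 4.001, O 1.000
×2: C 3.00, H 8.00, O 2.00 → C3H8O2

C3H8O2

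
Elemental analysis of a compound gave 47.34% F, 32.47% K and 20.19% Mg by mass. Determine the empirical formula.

Assume 100 g: 47.34 g F, 32.47 g K, 20.19 g Mg.
F: 47.34 g ÷ 19.00 g/mol = 2.492 mol
K: 32.47 g ÷ 39.10 g/mol = 0.8304 mol
Mg: 20.19 g ÷ 24.31 g/mol = 0.8305 mol
Smallest is K at 0.8304 mol; normalising gives F 3.000, K 1.000, Mg 1.000
→ F3KMg

F3KMg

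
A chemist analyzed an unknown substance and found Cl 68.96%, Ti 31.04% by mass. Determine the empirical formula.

Cl3Ti

Assume 100 g: 68.96 g Cl, 31.04 g Ti.
Cl: 68.96 g ÷ 35.45 g/mol = 1.945 mol
Ti: 31.04 g ÷ 47.87 g/mol = 0.6484 mol
Smallest is Ti at 0.6484 mol; normalising gives Cl 3.000, Ti 1.000
Ratio ≈ 3:1, so the empirical formula is Cl3Ti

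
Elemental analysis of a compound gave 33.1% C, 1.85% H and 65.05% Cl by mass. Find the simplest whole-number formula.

C3H2Cl2

Assume 100 g: 33.1 g C, 1.85 g H, 65.05 g Cl.
Moles — C: 33.1 / 12.01 = 2.756 mol; H: 1.85 / 1.008 = 1.835 mol; Cl: 65.05 / 35.45 = 1.835 mol
Smallest is Cl at 1.835 mol; normalising gives C 1.502, H 1.000, Cl 1.000
×2: C 3.00, H 2.00, Cl 2.00 → C3H2Cl2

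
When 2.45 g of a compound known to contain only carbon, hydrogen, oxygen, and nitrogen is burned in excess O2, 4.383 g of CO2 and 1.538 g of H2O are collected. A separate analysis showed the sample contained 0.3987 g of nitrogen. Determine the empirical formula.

mol C = 4.383 / 44.01 = 0.09959; mass C = 0.09959 × 12.01 = 1.196 g
mol H = 2 × (1.538 / 18.02) = 0.1707; mass H = 0.1707 × 1.008 = 0.1721 g
mol N = 0.3987 / 14.01 = 0.02846
mass O = 2.45 − (1.767) = 0.6831 g → mol O = 0.04270
Ratios (÷ 0.02846): C 3.500, H 5.998, N 1.000, O 1.500
Multiply by 2: C 7.00, H 12.00, N 2.00, O 3.00 → C7H12N2O3

C7H12N2O3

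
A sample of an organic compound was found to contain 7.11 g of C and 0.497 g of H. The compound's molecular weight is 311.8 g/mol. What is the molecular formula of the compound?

n(C) = 7.11/12.01 = 0.592, n(H) = 0.497/1.008 = 0.4931
Divide by the smallest (0.4931 mol H): C 1.201, H 1.000
Multiply by 5: C 6.00, H 5.00 → C6H5
Empirical-formula mass = 77.10 g/mol
n = 311.8 / 77.10 = 4.04 ≈ 4
Molecular formula = (C6H5)×4 = C24H20

C24H20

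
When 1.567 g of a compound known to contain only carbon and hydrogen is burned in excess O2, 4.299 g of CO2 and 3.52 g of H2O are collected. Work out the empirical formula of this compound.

mol C = 4.299 / 44.01 = 0.09768; mass C = 0.09768 × 12.01 = 1.173 g
mol H = 2 × (3.52 / 18.02) = 0.3907; mass H = 0.3907 × 1.008 = 0.3938 g
Ratios (÷ 0.09768): C 1.000, H 3.999
→ CH4

CH4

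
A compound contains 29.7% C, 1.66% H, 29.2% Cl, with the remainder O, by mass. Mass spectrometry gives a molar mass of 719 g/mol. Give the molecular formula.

Assume 100 g: 29.7 g C, 1.66 g H, 29.2 g Cl, 39.44 g O.
Moles — C: 29.7 / 12.01 = 2.473 mol; H: 1.66 / 1.008 = 1.647 mol; Cl: 29.2 / 35.45 = 0.8237 mol; O: 39.44 / 16.00 = 2.465 mol
Ratios (÷ 0.8237): C 3.002, H 1.999, Cl 1.000, O 2.993
Ratio ≈ 3:2:1:3, so the empirical formula is C3H2ClO3
Empirical-formula mass = 121.50 g/mol
n = 719 / 121.50 = 5.92 ≈ 6
Molecular formula = (C3H2ClO3)×6 = C18H12Cl6O18

C18H12Cl6O18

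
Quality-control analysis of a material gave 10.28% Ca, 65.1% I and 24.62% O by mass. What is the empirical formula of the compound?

Assume 100 g: 10.28 g Ca, 65.1 g I, 24.62 g O.
n(Ca) = 10.28/40.08 = 0.2565, n(I) = 65.1/126.90 = 0.513, n(O) = 24.62/16.00 = 1.539
Divide by the smallest (0.2565 mol Ca): Ca 1.000, I 2.000, O 5.999
Ratio ≈ 1:2:6, so the empirical formula is CaI2O6

CaI2O6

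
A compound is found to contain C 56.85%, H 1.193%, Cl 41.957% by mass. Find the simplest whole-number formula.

C4HCl

Assume 100 g: 56.85 g C, 1.193 g H, 41.957 g Cl.
C: 56.85 g ÷ 12.01 g/mol = 4.734 mol
H: 1.193 g ÷ 1.008 g/mol = 1.184 mol
Cl: 41.957 g ÷ 35.45 g/mol = 1.184 mol
Ratios (÷ 1.184): C 4.000, H 1.000, Cl 1.000
→ C4HCl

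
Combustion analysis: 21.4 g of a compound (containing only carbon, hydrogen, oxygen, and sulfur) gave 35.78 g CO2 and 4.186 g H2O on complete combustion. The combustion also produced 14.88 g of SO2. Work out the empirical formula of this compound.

mol C = 35.78 / 44.01 = 0.8130; mass C = 0.8130 × 12.01 = 9.764 g
mol H = 2 × (4.186 / 18.02) = 0.4646; mass H = 0.4646 × 1.008 = 0.4683 g
mol S = 14.88 / 64.07 = 0.2322; mass S = 7.448 g
mass O = 21.4 − (17.68) = 3.719 g → mol O = 0.2325
Ratios (÷ 0.2322): C 3.501, H 2.000, O 1.001, S 1.000
×2: C 7.00, H 4.00, O 2.00, S 2.00 → C7H4O2S2

C7H4O2S2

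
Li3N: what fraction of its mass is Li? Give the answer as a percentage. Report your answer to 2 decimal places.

59.78%

Molar mass = 3(6.94) + 1(14.01) = 34.830 g/mol
Mass of Li per mole = 3 × 6.94 = 20.820 g
% Li = 20.820 / 34.830 × 100 = 59.78%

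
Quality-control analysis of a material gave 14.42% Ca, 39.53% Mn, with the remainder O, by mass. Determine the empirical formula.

CaMn2O8

Assume 100 g: 14.42 g Ca, 39.53 g Mn, 46.05 g O.
Ca: 14.42 g ÷ 40.08 g/mol = 0.3598 mol
Mn: 39.53 g ÷ 54.94 g/mol = 0.7195 mol
O: 46.05 g ÷ 16.00 g/mol = 2.878 mol
Divide by the smallest (0.3598 mol Ca): Ca 1.000, Mn 2.000, O 8.000
→ CaMn2O8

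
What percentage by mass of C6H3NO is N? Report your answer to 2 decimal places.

13.33%

Molar mass = 6(12.01) + 3(1.008) + 1(14.01) + 1(16.00) = 105.094 g/mol
Mass of N per mole = 1 × 14.01 = 14.010 g
% N = 14.010 / 105.094 × 100 = 13.33%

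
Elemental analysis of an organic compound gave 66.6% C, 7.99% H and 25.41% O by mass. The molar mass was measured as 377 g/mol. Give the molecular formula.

Assume 100 g: 66.6 g C, 7.99 g H, 25.41 g O.
C: 66.6 g ÷ 12.01 g/mol = 5.545 mol
H: 7.99 g ÷ 1.008 g/mol = 7.927 mol
O: 25.41 g ÷ 16.00 g/mol = 1.588 mol
Ratios (÷ 1.588): C 3.492, H 4.991, O 1.000
×2: C 6.98, H 9.98, O 2.00 → C7H10O2
Empirical-formula mass = 126.15 g/mol
n = 377 / 126.15 = 2.99 ≈ 3
Molecular formula = (C7H10O2)×3 = C21H30O6

C21H30O6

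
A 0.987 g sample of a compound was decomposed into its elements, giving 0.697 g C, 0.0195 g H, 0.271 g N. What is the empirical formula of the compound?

C3HN

C: 0.697 g ÷ 12.01 g/mol = 0.05803 mol
H: 0.0195 g ÷ 1.008 g/mol = 0.01935 mol
N: 0.271 g ÷ 14.01 g/mol = 0.01934 mol
Ratios (÷ 0.01934): C 3.000, H 1.000, N 1.000
≈ 3:1:1 → C3HN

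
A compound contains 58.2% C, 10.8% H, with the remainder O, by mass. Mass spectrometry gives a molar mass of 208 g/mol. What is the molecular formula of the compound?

Assume 100 g: 58.2 g C, 10.8 g H, 31 g O.
n(C) = 58.2/12.01 = 4.846, n(H) = 10.8/1.008 = 10.71, n(O) = 31/16.00 = 1.938
Ratios (÷ 1.938): C 2.501, H 5.530, O 1.000
Multiply by 2: C 5.00, H 11.06, O 2.00 → C5H11O2
Empirical-formula mass = 103.14 g/mol
n = 208 / 103.14 = 2.02 ≈ 2
Molecular formula = (C5H11O2)×2 = C10H22O4

C10H22O4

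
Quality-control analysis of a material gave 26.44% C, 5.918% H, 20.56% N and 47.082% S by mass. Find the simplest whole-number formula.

Assume 100 g: 26.44 g C, 5.918 g H, 20.56 g N, 47.082 g S.
C: 26.44 g ÷ 12.01 g/mol = 2.201 mol
H: 5.918 g ÷ 1.008 g/mol = 5.871 mol
N: 20.56 g ÷ 14.01 g/mol = 1.468 mol
S: 47.082 g ÷ 32.07 g/mol = 1.468 mol
Divide by the smallest (1.468 mol N): C 1.500, H 4.001, N 1.000, S 1.000
Multiply by 2: C 3.00, H 8.00, N 2.00, S 2.00 → C3H8N2S2

C3H8N2S2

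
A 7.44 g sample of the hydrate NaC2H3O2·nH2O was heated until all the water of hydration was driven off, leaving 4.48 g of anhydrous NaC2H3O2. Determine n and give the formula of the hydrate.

Mass of water lost = 7.44 − 4.48 = 2.96 g → 2.96 / 18.02 = 0.1643 mol H2O
Molar mass of NaC2H3O2 = 82.03 g/mol → mol NaC2H3O2 = 4.48 / 82.03 = 0.05461
n = 0.1643 / 0.05461 = 3.01 ≈ 3 → NaC2H3O2·3H2O

NaC2H3O2·3H2O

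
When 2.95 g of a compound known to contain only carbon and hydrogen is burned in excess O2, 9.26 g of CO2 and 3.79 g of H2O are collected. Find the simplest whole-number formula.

mol C = 9.26 / 44.01 = 0.2104; mass C = 0.2104 × 12.01 = 2.527 g
mol H = 2 × (3.79 / 18.02) = 0.4206; mass H = 0.4206 × 1.008 = 0.4240 g
Ratios (÷ 0.2104): C 1.000, H 1.999
≈ 1:2 → CH2

CH2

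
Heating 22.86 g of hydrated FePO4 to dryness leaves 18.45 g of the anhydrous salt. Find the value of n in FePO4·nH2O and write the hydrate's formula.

FePO4·2H2O

Mass of water lost = 22.86 − 18.45 = 4.41 g → 4.41 / 18.02 = 0.2447 mol H2O
Molar mass of FePO4 = 150.82 g/mol → mol FePO4 = 18.45 / 150.82 = 0.1223
n = 0.2447 / 0.1223 = 2.00 ≈ 2 → FePO4·2H2O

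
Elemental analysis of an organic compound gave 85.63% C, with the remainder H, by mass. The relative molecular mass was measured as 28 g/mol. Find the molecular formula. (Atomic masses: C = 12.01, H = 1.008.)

Assume 100 g: 85.63 g C, 14.37 g H.
n(C) = 85.63/12.01 = 7.13, n(H) = 14.37/1.008 = 14.26
Ratios (÷ 7.13): C 1.000, H 1.999
Ratio ≈ 1:2, so the empirical formula is CH2
Empirical-formula mass = 14.03 g/mol
n = 28 / 14.03 = 2.00 ≈ 2
Molecular formula = (CH2)×2 = C2H4

C2H4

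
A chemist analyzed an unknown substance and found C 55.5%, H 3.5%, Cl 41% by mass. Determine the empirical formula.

C4H3Cl

Assume 100 g: 55.5 g C, 3.5 g H, 41 g Cl.
Moles — C: 55.5 / 12.01 = 4.621 mol; H: 3.5 / 1.008 = 3.472 mol; Cl: 41 / 35.45 = 1.157 mol
Divide by the smallest (1.157 mol Cl): C 3.996, H 3.002, Cl 1.000
→ C4H3Cl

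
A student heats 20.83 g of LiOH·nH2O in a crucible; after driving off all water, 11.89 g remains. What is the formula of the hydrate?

LiOH·H2O

Mass of water lost = 20.83 − 11.89 = 8.94 g → 8.94 / 18.02 = 0.4961 mol H2O
Molar mass of LiOH = 23.95 g/mol → mol LiOH = 11.89 / 23.95 = 0.4965
n = 0.4961 / 0.4965 = 1.00 ≈ 1 → LiOH·H2O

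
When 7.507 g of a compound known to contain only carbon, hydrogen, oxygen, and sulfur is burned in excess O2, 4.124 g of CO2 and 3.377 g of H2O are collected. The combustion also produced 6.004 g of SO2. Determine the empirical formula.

mol C = 4.124 / 44.01 = 0.09371; mass C = 0.09371 × 12.01 = 1.125 g
mol H = 2 × (3.377 / 18.02) = 0.3748; mass H = 0.3748 × 1.008 = 0.3778 g
mol S = 6.004 / 64.07 = 0.09371; mass S = 3.005 g
mass O = 7.507 − (4.508) = 2.999 g → mol O = 0.1874
Divide by the smallest (0.09371 mol C): C 1.000, H 4.000, O 2.000, S 1.000
≈ 1:4:2:1 → CH4O2S

CH4O2S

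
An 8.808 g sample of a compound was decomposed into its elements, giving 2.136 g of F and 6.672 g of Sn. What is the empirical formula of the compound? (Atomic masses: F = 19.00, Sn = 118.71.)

F2Sn

n(F) = 2.136/19.00 = 0.1124, n(Sn) = 6.672/118.71 = 0.0562
Ratios (÷ 0.0562): F 2.000, Sn 1.000
→ F2Sn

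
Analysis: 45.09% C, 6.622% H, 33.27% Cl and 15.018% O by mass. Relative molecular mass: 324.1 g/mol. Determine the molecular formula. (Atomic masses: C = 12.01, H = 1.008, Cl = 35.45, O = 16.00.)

Assume 100 g: 45.09 g C, 6.622 g H, 33.27 g Cl, 15.018 g O.
C: 45.09 g ÷ 12.01 g/mol = 3.754 mol
H: 6.622 g ÷ 1.008 g/mol = 6.569 mol
Cl: 33.27 g ÷ 35.45 g/mol = 0.9385 mol
O: 15.018 g ÷ 16.00 g/mol = 0.9386 mol
Ratios (÷ 0.9385): C 4.000, H 7.000, Cl 1.000, O 1.000
≈ 4:7:1:1 → C4H7ClO
Empirical-formula mass = 106.55 g/mol
n = 324.1 / 106.55 = 3.04 ≈ 3
Molecular formula = (C4H7ClO)×3 = C12H21Cl3O3

C12H21Cl3O3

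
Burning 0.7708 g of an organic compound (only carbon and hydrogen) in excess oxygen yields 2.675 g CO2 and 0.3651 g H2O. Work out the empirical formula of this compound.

C3H2

mol C = 2.675 / 44.01 = 0.06078; mass C = 0.06078 × 12.01 = 0.7300 g
mol H = 2 × (0.3651 / 18.02) = 0.04052; mass H = 0.04052 × 1.008 = 0.04085 g
Smallest is H at 0.04052 mol; normalising gives C 1.500, H 1.000
Scaling by 2: C 3.00, H 2.00 → C3H2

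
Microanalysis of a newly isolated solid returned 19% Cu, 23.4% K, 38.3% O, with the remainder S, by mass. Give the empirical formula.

Assume 100 g: 19 g Cu, 23.4 g K, 38.3 g O, 19.3 g S.
n(Cu) = 19/63.55 = 0.299, n(K) = 23.4/39.10 = 0.5985, n(O) = 38.3/16.00 = 2.394, n(S) = 19.3/32.07 = 0.6018
Ratios (÷ 0.299): Cu 1.000, K 2.002, O 8.006, S 2.013
Ratio ≈ 1:2:8:2, so the empirical formula is CuK2O8S2

CuK2O8S2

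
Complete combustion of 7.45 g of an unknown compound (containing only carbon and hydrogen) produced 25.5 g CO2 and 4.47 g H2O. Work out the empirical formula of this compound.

C7H6

mol C = 25.5 / 44.01 = 0.5794; mass C = 0.5794 × 12.01 = 6.959 g
mol H = 2 × (4.47 / 18.02) = 0.4961; mass H = 0.4961 × 1.008 = 0.5001 g
Ratios (÷ 0.4961): C 1.168, H 1.000
Multiply by 6: C 7.01, H 6.00 → C7H6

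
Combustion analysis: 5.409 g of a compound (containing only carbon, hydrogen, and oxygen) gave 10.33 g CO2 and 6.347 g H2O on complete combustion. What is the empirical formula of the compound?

mol C = 10.33 / 44.01 = 0.2347; mass C = 0.2347 × 12.01 = 2.819 g
mol H = 2 × (6.347 / 18.02) = 0.7044; mass H = 0.7044 × 1.008 = 0.7101 g
mass O = 5.409 − (3.529) = 1.880 g → mol O = 0.1175
Divide by the smallest (0.1175 mol O): C 1.998, H 5.995, O 1.000
≈ 2:6:1 → C2H6O

C2H6O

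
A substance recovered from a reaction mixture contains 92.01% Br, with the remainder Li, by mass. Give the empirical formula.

Assume 100 g: 92.01 g Br, 7.99 g Li.
Moles — Br: 92.01 / 79.90 = 1.152 mol; Li: 7.99 / 6.94 = 1.151 mol
Divide by the smallest (1.151 mol Li): Br 1.000, Li 1.000
→ BrLi

BrLi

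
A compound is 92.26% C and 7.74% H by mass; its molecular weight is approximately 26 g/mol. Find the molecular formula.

C2H2

Assume 100 g: 92.26 g C, 7.74 g H.
n(C) = 92.26/12.01 = 7.682, n(H) = 7.74/1.008 = 7.679
Ratios (÷ 7.679): C 1.000, H 1.000
→ CH
Empirical-formula mass = 13.02 g/mol
n = 26 / 13.02 = 2.00 ≈ 2
Molecular formula = (CH)×2 = C2H2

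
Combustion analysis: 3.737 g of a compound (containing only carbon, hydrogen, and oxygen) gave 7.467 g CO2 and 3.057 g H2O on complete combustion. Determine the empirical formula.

C2H4O

mol C = 7.467 / 44.01 = 0.1697; mass C = 0.1697 × 12.01 = 2.038 g
mol H = 2 × (3.057 / 18.02) = 0.3393; mass H = 0.3393 × 1.008 = 0.3420 g
mass O = 3.737 − (2.380) = 1.357 g → mol O = 0.08483
Ratios (÷ 0.08483): C 2.000, H 4.000, O 1.000
→ C2H4O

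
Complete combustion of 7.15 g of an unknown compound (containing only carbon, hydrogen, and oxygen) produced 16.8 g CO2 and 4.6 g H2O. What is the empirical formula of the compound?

C3H4O

mol C = 16.8 / 44.01 = 0.3817; mass C = 0.3817 × 12.01 = 4.585 g
mol H = 2 × (4.6 / 18.02) = 0.5105; mass H = 0.5105 × 1.008 = 0.5146 g
mass O = 7.15 − (5.099) = 2.051 g → mol O = 0.1282
Ratios (÷ 0.1282): C 2.978, H 3.983, O 1.000
→ C3H4O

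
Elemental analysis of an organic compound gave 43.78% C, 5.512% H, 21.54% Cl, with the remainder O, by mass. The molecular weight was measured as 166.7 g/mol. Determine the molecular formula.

Assume 100 g: 43.78 g C, 5.512 g H, 21.54 g Cl, 29.168 g O.
Moles — C: 43.78 / 12.01 = 3.645 mol; H: 5.512 / 1.008 = 5.468 mol; Cl: 21.54 / 35.45 = 0.6076 mol; O: 29.168 / 16.00 = 1.823 mol
Smallest is Cl at 0.6076 mol; normalising gives C 5.999, H 9.000, Cl 1.000, O 3.000
Ratio ≈ 6:9:1:3, so the empirical formula is C6H9ClO3
Empirical-formula mass = 164.58 g/mol
n = 166.7 / 164.58 = 1.01 ≈ 1
Molecular formula = empirical formula = C6H9ClO3

C6H9ClO3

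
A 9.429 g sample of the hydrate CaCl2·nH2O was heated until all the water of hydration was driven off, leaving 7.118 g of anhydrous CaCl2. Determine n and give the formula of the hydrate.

Mass of water lost = 9.429 − 7.118 = 2.311 g → 2.311 / 18.02 = 0.1282 mol H2O
Molar mass of CaCl2 = 110.98 g/mol → mol CaCl2 = 7.118 / 110.98 = 0.06414
n = 0.1282 / 0.06414 = 2.00 ≈ 2 → CaCl2·2H2O

CaCl2·2H2O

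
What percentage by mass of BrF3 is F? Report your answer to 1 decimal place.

41.6%

Molar mass = 1(79.90) + 3(19.00) = 136.900 g/mol
Mass of F per mole = 3 × 19.00 = 57.000 g
% F = 57.000 / 136.900 × 100 = 41.6%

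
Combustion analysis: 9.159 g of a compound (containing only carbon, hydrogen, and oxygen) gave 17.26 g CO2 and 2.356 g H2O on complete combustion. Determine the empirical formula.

mol C = 17.26 / 44.01 = 0.3922; mass C = 0.3922 × 12.01 = 4.710 g
mol H = 2 × (2.356 / 18.02) = 0.2615; mass H = 0.2615 × 1.008 = 0.2636 g
mass O = 9.159 − (4.974) = 4.185 g → mol O = 0.2616
Ratios (÷ 0.2615): C 1.500, H 1.000, O 1.000
Multiply by 2: C 3.00, H 2.00, O 2.00 → C3H2O2

C3H2O2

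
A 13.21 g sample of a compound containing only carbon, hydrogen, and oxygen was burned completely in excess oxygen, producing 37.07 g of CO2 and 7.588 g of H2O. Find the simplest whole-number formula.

mol C = 37.07 / 44.01 = 0.8423; mass C = 0.8423 × 12.01 = 10.12 g
mol H = 2 × (7.588 / 18.02) = 0.8422; mass H = 0.8422 × 1.008 = 0.8489 g
mass O = 13.21 − (10.97) = 2.245 g → mol O = 0.1403
Divide by the smallest (0.1403 mol O): C 6.003, H 6.002, O 1.000
Ratio ≈ 6:6:1, so the empirical formula is C6H6O

C6H6O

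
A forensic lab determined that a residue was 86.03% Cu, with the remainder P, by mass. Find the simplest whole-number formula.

Cu3P

Assume 100 g: 86.03 g Cu, 13.97 g P.
Cu: 86.03 g ÷ 63.55 g/mol = 1.354 mol
P: 13.97 g ÷ 30.97 g/mol = 0.4511 mol
Divide by the smallest (0.4511 mol P): Cu 3.001, P 1.000
Ratio ≈ 3:1, so the empirical formula is Cu3P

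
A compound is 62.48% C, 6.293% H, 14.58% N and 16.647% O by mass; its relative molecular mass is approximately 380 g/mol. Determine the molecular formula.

C20H24N4O4

Assume 100 g: 62.48 g C, 6.293 g H, 14.58 g N, 16.647 g O.
C: 62.48 g ÷ 12.01 g/mol = 5.202 mol
H: 6.293 g ÷ 1.008 g/mol = 6.243 mol
N: 14.58 g ÷ 14.01 g/mol = 1.041 mol
O: 16.647 g ÷ 16.00 g/mol = 1.04 mol
Smallest is O at 1.04 mol; normalising gives C 5.000, H 6.000, N 1.000, O 1.000
≈ 5:6:1:1 → C5H6NO
Empirical-formula mass = 96.11 g/mol
n = 380 / 96.11 = 3.95 ≈ 4
Molecular formula = (C5H6NO)×4 = C20H24N4O4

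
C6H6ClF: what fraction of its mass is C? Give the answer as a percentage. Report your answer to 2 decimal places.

Molar mass = 6(12.01) + 6(1.008) + 1(35.45) + 1(19.00) = 132.558 g/mol
Mass of C per mole = 6 × 12.01 = 72.060 g
% C = 72.060 / 132.558 × 100 = 54.36%

54.36%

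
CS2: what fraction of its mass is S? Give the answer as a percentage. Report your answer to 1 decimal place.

84.2%

Molar mass = 1(12.01) + 2(32.07) = 76.150 g/mol
Mass of S per mole = 2 × 32.07 = 64.140 g
% S = 64.140 / 76.150 × 100 = 84.2%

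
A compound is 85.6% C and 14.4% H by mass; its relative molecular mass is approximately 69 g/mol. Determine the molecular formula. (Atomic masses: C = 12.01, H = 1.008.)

Assume 100 g: 85.6 g C, 14.4 g H.
C: 85.6 g ÷ 12.01 g/mol = 7.127 mol
H: 14.4 g ÷ 1.008 g/mol = 14.29 mol
Smallest is C at 7.127 mol; normalising gives C 1.000, H 2.004
Ratio ≈ 1:2, so the empirical formula is CH2
Empirical-formula mass = 14.03 g/mol
n = 69 / 14.03 = 4.92 ≈ 5
Molecular formula = (CH2)×5 = C5H10

C5H10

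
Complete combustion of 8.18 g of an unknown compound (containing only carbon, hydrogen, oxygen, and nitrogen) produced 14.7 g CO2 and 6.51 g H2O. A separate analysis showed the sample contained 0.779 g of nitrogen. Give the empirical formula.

mol C = 14.7 / 44.01 = 0.3340; mass C = 0.3340 × 12.01 = 4.012 g
mol H = 2 × (6.51 / 18.02) = 0.7225; mass H = 0.7225 × 1.008 = 0.7283 g
mol N = 0.779 / 14.01 = 0.05560
mass O = 8.18 − (5.519) = 2.661 g → mol O = 0.1663
Smallest is N at 0.0556 mol; normalising gives C 6.007, H 12.994, N 1.000, O 2.991
Ratio ≈ 6:13:1:3, so the empirical formula is C6H13NO3

C6H13NO3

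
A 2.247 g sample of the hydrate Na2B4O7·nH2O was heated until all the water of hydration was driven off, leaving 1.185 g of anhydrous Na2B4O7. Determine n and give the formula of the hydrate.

Mass of water lost = 2.247 − 1.185 = 1.062 g → 1.062 / 18.02 = 0.05893 mol H2O
Molar mass of Na2B4O7 = 201.22 g/mol → mol Na2B4O7 = 1.185 / 201.22 = 0.005889
n = 0.05893 / 0.005889 = 10.01 ≈ 10 → Na2B4O7·10H2O

Na2B4O7·10H2O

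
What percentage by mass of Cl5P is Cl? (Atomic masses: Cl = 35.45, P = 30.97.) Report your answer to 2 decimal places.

Molar mass = 5(35.45) + 1(30.97) = 208.220 g/mol
Mass of Cl per mole = 5 × 35.45 = 177.250 g
% Cl = 177.250 / 208.220 × 100 = 85.13%

85.13%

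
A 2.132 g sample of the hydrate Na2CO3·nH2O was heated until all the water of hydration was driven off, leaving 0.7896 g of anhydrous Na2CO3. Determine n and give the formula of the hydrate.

Na2CO3·10H2O

Mass of water lost = 2.132 − 0.7896 = 1.342 g → 1.342 / 18.02 = 0.0745 mol H2O
Molar mass of Na2CO3 = 105.99 g/mol → mol Na2CO3 = 0.7896 / 105.99 = 0.00745
n = 0.0745 / 0.00745 = 10.00 ≈ 10 → Na2CO3·10H2O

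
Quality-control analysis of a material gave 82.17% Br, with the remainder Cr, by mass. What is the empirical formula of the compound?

Assume 100 g: 82.17 g Br, 17.83 g Cr.
n(Br) = 82.17/79.90 = 1.028, n(Cr) = 17.83/52.00 = 0.3429
Ratios (÷ 0.3429): Br 2.999, Cr 1.000
→ Br3Cr

Br3Cr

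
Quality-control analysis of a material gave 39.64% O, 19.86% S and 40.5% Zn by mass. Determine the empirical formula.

Assume 100 g: 39.64 g O, 19.86 g S, 40.5 g Zn.
Moles — O: 39.64 / 16.00 = 2.478 mol; S: 19.86 / 32.07 = 0.6193 mol; Zn: 40.5 / 65.38 = 0.6195 mol
Divide by the smallest (0.6193 mol S): O 4.001, S 1.000, Zn 1.000
Ratio ≈ 4:1:1, so the empirical formula is O4SZn

O4SZn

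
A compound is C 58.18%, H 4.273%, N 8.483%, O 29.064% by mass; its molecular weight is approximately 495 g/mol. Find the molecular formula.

C24H21N3O9

Assume 100 g: 58.18 g C, 4.273 g H, 8.483 g N, 29.064 g O.
Moles — C: 58.18 / 12.01 = 4.844 mol; H: 4.273 / 1.008 = 4.239 mol; N: 8.483 / 14.01 = 0.6055 mol; O: 29.064 / 16.00 = 1.817 mol
Smallest is N at 0.6055 mol; normalising gives C 8.001, H 7.001, N 1.000, O 3.000
Ratio ≈ 8:7:1:3, so the empirical formula is C8H7NO3
Empirical-formula mass = 165.15 g/mol
n = 495 / 165.15 = 3.00 ≈ 3
Molecular formula = (C8H7NO3)×3 = C24H21N3O9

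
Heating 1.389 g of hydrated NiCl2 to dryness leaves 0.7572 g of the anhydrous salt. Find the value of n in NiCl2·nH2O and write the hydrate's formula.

Mass of water lost = 1.389 − 0.7572 = 0.6318 g → 0.6318 / 18.02 = 0.03506 mol H2O
Molar mass of NiCl2 = 129.59 g/mol → mol NiCl2 = 0.7572 / 129.59 = 0.005843
n = 0.03506 / 0.005843 = 6.00 ≈ 6 → NiCl2·6H2O

NiCl2·6H2O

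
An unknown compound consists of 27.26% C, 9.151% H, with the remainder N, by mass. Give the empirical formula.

Assume 100 g: 27.26 g C, 9.151 g H, 63.589 g N.
C: 27.26 g ÷ 12.01 g/mol = 2.27 mol
H: 9.151 g ÷ 1.008 g/mol = 9.078 mol
N: 63.589 g ÷ 14.01 g/mol = 4.539 mol
Divide by the smallest (2.27 mol C): C 1.000, H 4.000, N 2.000
Ratio ≈ 1:4:2, so the empirical formula is CH4N2

CH4N2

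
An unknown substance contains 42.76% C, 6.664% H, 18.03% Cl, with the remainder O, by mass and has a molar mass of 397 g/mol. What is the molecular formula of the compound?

C14H26Cl2O8

Assume 100 g: 42.76 g C, 6.664 g H, 18.03 g Cl, 32.546 g O.
C: 42.76 g ÷ 12.01 g/mol = 3.56 mol
H: 6.664 g ÷ 1.008 g/mol = 6.611 mol
Cl: 18.03 g ÷ 35.45 g/mol = 0.5086 mol
O: 32.546 g ÷ 16.00 g/mol = 2.034 mol
Divide by the smallest (0.5086 mol Cl): C 7.000, H 12.999, Cl 1.000, O 3.999
≈ 7:13:1:4 → C7H13ClO4
Empirical-formula mass = 196.62 g/mol
n = 397 / 196.62 = 2.02 ≈ 2
Molecular formula = (C7H13ClO4)×2 = C14H26Cl2O8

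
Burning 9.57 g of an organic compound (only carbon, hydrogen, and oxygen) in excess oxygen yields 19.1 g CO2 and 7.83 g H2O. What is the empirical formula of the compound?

mol C = 19.1 / 44.01 = 0.4340; mass C = 0.4340 × 12.01 = 5.212 g
mol H = 2 × (7.83 / 18.02) = 0.8690; mass H = 0.8690 × 1.008 = 0.8760 g
mass O = 9.57 − (6.088) = 3.482 g → mol O = 0.2176
Smallest is O at 0.2176 mol; normalising gives C 1.994, H 3.994, O 1.000
→ C2H4O

C2H4O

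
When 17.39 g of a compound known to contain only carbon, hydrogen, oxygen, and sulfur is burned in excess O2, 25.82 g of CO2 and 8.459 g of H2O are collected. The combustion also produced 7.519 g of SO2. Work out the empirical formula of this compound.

mol C = 25.82 / 44.01 = 0.5867; mass C = 0.5867 × 12.01 = 7.046 g
mol H = 2 × (8.459 / 18.02) = 0.9388; mass H = 0.9388 × 1.008 = 0.9464 g
mol S = 7.519 / 64.07 = 0.1174; mass S = 3.764 g
mass O = 17.39 − (11.76) = 5.634 g → mol O = 0.3521
Ratios (÷ 0.1174): C 4.999, H 8.000, O 3.000, S 1.000
Ratio ≈ 5:8:3:1, so the empirical formula is C5H8O3S

C5H8O3S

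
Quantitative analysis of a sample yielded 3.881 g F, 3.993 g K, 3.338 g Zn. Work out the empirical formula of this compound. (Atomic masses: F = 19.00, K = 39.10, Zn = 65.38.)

F4K2Zn

Moles — F: 3.881 / 19.00 = 0.2043 mol; K: 3.993 / 39.10 = 0.1021 mol; Zn: 3.338 / 65.38 = 0.05106 mol
Divide by the smallest (0.05106 mol Zn): F 4.001, K 2.000, Zn 1.000
→ F4K2Zn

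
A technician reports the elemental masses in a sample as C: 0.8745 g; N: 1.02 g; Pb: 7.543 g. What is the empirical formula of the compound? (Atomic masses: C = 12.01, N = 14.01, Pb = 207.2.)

Moles — C: 0.8745 / 12.01 = 0.07281 mol; N: 1.02 / 14.01 = 0.07281 mol; Pb: 7.543 / 207.2 = 0.0364 mol
Smallest is Pb at 0.0364 mol; normalising gives C 2.000, N 2.000, Pb 1.000
→ C2N2Pb

C2N2Pb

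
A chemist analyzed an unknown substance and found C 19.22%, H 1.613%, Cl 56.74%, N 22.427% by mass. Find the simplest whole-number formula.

CHClN

Assume 100 g: 19.22 g C, 1.613 g H, 56.74 g Cl, 22.427 g N.
Moles — C: 19.22 / 12.01 = 1.6 mol; H: 1.613 / 1.008 = 1.6 mol; Cl: 56.74 / 35.45 = 1.601 mol; N: 22.427 / 14.01 = 1.601 mol
Ratios (÷ 1.6): C 1.000, H 1.000, Cl 1.000, N 1.000
→ CHClN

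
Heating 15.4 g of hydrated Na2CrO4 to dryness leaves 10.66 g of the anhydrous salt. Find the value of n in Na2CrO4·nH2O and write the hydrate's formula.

Na2CrO4·4H2O

Mass of water lost = 15.4 − 10.66 = 4.74 g → 4.74 / 18.02 = 0.263 mol H2O
Molar mass of Na2CrO4 = 161.98 g/mol → mol Na2CrO4 = 10.66 / 161.98 = 0.06581
n = 0.263 / 0.06581 = 4.00 ≈ 4 → Na2CrO4·4H2O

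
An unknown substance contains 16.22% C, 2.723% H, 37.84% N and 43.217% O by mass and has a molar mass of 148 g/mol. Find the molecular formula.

C2H4N4O4

Assume 100 g: 16.22 g C, 2.723 g H, 37.84 g N, 43.217 g O.
n(C) = 16.22/12.01 = 1.351, n(H) = 2.723/1.008 = 2.701, n(N) = 37.84/14.01 = 2.701, n(O) = 43.217/16.00 = 2.701
Smallest is C at 1.351 mol; normalising gives C 1.000, H 2.000, N 2.000, O 2.000
≈ 1:2:2:2 → CH2N2O2
Empirical-formula mass = 74.05 g/mol
n = 148 / 74.05 = 2.00 ≈ 2
Molecular formula = (CH2N2O2)×2 = C2H4N4O4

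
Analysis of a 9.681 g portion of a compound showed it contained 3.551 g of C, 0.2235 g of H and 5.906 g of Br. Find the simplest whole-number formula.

C4H3Br

C: 3.551 g ÷ 12.01 g/mol = 0.2957 mol
H: 0.2235 g ÷ 1.008 g/mol = 0.2217 mol
Br: 5.906 g ÷ 79.90 g/mol = 0.07392 mol
Ratios (÷ 0.07392): C 4.000, H 3.000, Br 1.000
Ratio ≈ 4:3:1, so the empirical formula is C4H3Br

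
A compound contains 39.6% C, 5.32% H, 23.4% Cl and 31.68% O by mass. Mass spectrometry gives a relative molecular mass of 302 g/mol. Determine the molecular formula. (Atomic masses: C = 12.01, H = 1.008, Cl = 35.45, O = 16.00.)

C10H16Cl2O6

Assume 100 g: 39.6 g C, 5.32 g H, 23.4 g Cl, 31.68 g O.
Moles — C: 39.6 / 12.01 = 3.297 mol; H: 5.32 / 1.008 = 5.278 mol; Cl: 23.4 / 35.45 = 0.6601 mol; O: 31.68 / 16.00 = 1.98 mol
Ratios (÷ 0.6601): C 4.995, H 7.996, Cl 1.000, O 3.000
Ratio ≈ 5:8:1:3, so the empirical formula is C5H8ClO3
Empirical-formula mass = 151.56 g/mol
n = 302 / 151.56 = 1.99 ≈ 2
Molecular formula = (C5H8ClO3)×2 = C10H16Cl2O6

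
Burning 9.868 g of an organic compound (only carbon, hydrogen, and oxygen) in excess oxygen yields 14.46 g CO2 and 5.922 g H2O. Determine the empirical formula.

mol C = 14.46 / 44.01 = 0.3286; mass C = 0.3286 × 12.01 = 3.946 g
mol H = 2 × (5.922 / 18.02) = 0.6573; mass H = 0.6573 × 1.008 = 0.6625 g
mass O = 9.868 − (4.609) = 5.259 g → mol O = 0.3287
Divide by the smallest (0.3286 mol C): C 1.000, H 2.000, O 1.000
≈ 1:2:1 → CH2O

CH2O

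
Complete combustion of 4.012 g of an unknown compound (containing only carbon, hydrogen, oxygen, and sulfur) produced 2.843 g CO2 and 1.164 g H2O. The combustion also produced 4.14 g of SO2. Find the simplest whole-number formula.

CH2OS

mol C = 2.843 / 44.01 = 0.06460; mass C = 0.06460 × 12.01 = 0.7758 g
mol H = 2 × (1.164 / 18.02) = 0.1292; mass H = 0.1292 × 1.008 = 0.1302 g
mol S = 4.14 / 64.07 = 0.06462; mass S = 2.072 g
mass O = 4.012 − (2.978) = 1.034 g → mol O = 0.06461
Divide by the smallest (0.0646 mol C): C 1.000, H 2.000, O 1.000, S 1.000
→ CH2OS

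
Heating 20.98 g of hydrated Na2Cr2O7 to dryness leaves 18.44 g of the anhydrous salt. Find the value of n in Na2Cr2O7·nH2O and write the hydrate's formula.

Mass of water lost = 20.98 − 18.44 = 2.54 g → 2.54 / 18.02 = 0.141 mol H2O
Molar mass of Na2Cr2O7 = 261.98 g/mol → mol Na2Cr2O7 = 18.44 / 261.98 = 0.07039
n = 0.141 / 0.07039 = 2.00 ≈ 2 → Na2Cr2O7·2H2O

Na2Cr2O7·2H2O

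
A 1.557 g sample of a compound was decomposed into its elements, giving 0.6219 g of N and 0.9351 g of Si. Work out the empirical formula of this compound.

N4Si3

Moles — N: 0.6219 / 14.01 = 0.04439 mol; Si: 0.9351 / 28.09 = 0.03329 mol
Divide by the smallest (0.03329 mol Si): N 1.333, Si 1.000
Multiply by 3: N 4.00, Si 3.00 → N4Si3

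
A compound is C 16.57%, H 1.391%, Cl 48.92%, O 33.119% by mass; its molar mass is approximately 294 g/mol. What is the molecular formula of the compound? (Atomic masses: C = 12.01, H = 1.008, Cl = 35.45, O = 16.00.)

Assume 100 g: 16.57 g C, 1.391 g H, 48.92 g Cl, 33.119 g O.
Moles — C: 16.57 / 12.01 = 1.38 mol; H: 1.391 / 1.008 = 1.38 mol; Cl: 48.92 / 35.45 = 1.38 mol; O: 33.119 / 16.00 = 2.07 mol
Ratios (÷ 1.38): C 1.000, H 1.000, Cl 1.000, O 1.500
Multiply by 2: C 2.00, H 2.00, Cl 2.00, O 3.00 → C2H2Cl2O3
Empirical-formula mass = 144.94 g/mol
n = 294 / 144.94 = 2.03 ≈ 2
Molecular formula = (C2H2Cl2O3)×2 = C4H4Cl4O6

C4H4Cl4O6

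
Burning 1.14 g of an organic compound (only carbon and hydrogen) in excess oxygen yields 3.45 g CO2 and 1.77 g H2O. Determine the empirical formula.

mol C = 3.45 / 44.01 = 0.07839; mass C = 0.07839 × 12.01 = 0.9415 g
mol H = 2 × (1.77 / 18.02) = 0.1964; mass H = 0.1964 × 1.008 = 0.1980 g
Ratios (÷ 0.07839): C 1.000, H 2.506
×2: C 2.00, H 5.01 → C2H5

C2H5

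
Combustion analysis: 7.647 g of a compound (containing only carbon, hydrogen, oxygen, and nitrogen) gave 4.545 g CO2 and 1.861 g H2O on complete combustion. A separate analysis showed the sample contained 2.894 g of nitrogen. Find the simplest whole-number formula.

mol C = 4.545 / 44.01 = 0.1033; mass C = 0.1033 × 12.01 = 1.240 g
mol H = 2 × (1.861 / 18.02) = 0.2065; mass H = 0.2065 × 1.008 = 0.2082 g
mol N = 2.894 / 14.01 = 0.2066
mass O = 7.647 − (4.342) = 3.305 g → mol O = 0.2065
Smallest is C at 0.1033 mol; normalising gives C 1.000, H 2.000, N 2.000, O 2.000
Ratio ≈ 1:2:2:2, so the empirical formula is CH2N2O2

CH2N2O2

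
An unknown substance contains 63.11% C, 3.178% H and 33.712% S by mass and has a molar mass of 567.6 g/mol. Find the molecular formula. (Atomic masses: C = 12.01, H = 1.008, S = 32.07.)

Assume 100 g: 63.11 g C, 3.178 g H, 33.712 g S.
n(C) = 63.11/12.01 = 5.255, n(H) = 3.178/1.008 = 3.153, n(S) = 33.712/32.07 = 1.051
Ratios (÷ 1.051): C 4.999, H 2.999, S 1.000
≈ 5:3:1 → C5H3S
Empirical-formula mass = 95.14 g/mol
n = 567.6 / 95.14 = 5.97 ≈ 6
Molecular formula = (C5H3S)×6 = C30H18S6

C30H18S6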